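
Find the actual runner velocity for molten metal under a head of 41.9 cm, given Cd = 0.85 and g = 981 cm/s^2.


Formula: v = Cd * sqrt(2 * g * h)  (Torricelli with discharge coefficient)
2*g*h = 2 * 981 * 41.9 = 82207.8 cm^2/s^2
sqrt(82207.8) = 286.71903 cm/s
v = 0.85 * 286.71903 = 243.7112 cm/s

Answer: 243.7112 cm/s


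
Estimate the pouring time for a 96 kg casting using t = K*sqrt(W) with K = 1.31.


Formula: t = K * sqrt(W)
sqrt(W) = sqrt(96) = 9.79796
t = 1.31 * 9.79796 = 12.8353 s


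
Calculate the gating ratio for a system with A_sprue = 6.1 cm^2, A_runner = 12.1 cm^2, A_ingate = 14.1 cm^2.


Sprue:Runner:Ingate = 1 : 12.1/6.1 : 14.1/6.1 = 1:1.98:2.31

Final answer: 1:1.98:2.31


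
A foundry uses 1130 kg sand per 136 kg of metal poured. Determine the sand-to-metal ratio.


Formula: Sand-to-Metal Ratio = W_sand / W_metal
Ratio = 1130 kg / 136 kg = 8.3088

Final answer: 8.3088


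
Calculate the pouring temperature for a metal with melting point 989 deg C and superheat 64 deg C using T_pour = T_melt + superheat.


Formula: T_pour = T_melt + Superheat
T_pour = 989 + 64 = 1053 deg C


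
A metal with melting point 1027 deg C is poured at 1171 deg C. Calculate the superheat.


Formula: Superheat = T_pour - T_melt
Superheat = 1171 - 1027 = 144 deg C


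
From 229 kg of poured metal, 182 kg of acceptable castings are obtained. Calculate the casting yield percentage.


Formula: Casting Yield = (W_good / W_total) * 100
Yield = (182 kg / 229 kg) * 100 = 79.4760%

79.4760%


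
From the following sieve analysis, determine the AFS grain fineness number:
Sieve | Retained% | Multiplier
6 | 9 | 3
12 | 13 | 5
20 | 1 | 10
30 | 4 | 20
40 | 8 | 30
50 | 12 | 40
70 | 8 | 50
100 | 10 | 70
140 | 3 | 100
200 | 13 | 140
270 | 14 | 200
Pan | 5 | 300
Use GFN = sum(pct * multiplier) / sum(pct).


Formula: GFN = sum(pct * multiplier) / sum(pct)
sum(pct * multiplier) = 8422
sum(pct) = 100
GFN = 8422 / 100 = 84.22

Final answer: 84.22


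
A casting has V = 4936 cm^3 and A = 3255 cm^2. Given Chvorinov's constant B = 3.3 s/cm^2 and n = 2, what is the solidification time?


Formula: t_s = B * (V/A)^n  (Chvorinov's rule, n=2)
Modulus M = V/A = 4936/3255 = 1.516436 cm
M^2 = 1.516436^2 = 2.299578 cm^2
t_s = 3.3 * 2.299578 = 7.5886 s

Answer: 7.5886 s


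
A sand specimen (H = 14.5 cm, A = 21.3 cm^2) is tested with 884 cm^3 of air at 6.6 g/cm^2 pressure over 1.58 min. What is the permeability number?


Formula: Permeability Number P = (V * H) / (p * A * t)
Numerator: V * H = 884 * 14.5 = 12818.0
Denominator: p * A * t = 6.6 * 21.3 * 1.58 = 222.1164
P = 12818.0 / 222.1164 = 57.7085

Answer: 57.7085


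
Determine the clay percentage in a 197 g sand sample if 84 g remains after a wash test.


Formula: Clay% = (W_total - W_washed) / W_total * 100
Clay mass = 197 - 84 = 113 g
Clay% = 113 / 197 * 100 = 57.3604%

Final answer: 57.3604%


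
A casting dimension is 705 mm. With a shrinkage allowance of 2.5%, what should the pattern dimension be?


Formula: L_pattern = L_casting * (1 + shrinkage_rate/100)
Shrinkage factor = 1 + 2.5/100 = 1.025
L_pattern = 705 mm * 1.025 = 722.6250 mm

722.6250 mm


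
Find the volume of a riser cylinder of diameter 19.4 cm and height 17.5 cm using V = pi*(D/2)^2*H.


Formula: V = pi * (D/2)^2 * H  (cylinder volume)
Radius = D/2 = 19.4/2 = 9.7 cm
V = pi * 9.7^2 * 17.5 = 5172.8679 cm^3

Answer: 5172.8679 cm^3


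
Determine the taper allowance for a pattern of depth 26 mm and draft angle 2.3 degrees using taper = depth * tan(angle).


Formula: taper = depth * tan(draft_angle)
tan(2.3 deg) = 0.0401641
taper = 26 mm * 0.0401641 = 1.0443 mm

1.0443 mm


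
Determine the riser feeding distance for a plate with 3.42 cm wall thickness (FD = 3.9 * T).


Formula: FD = 3.9 * T  (riser feeding-distance rule)
FD = 3.9 * 3.42 cm = 13.3380 cm

13.3380 cm


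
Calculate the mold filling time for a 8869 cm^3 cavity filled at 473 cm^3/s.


Formula: t_fill = V_mold / Q_flow
t = 8869 cm^3 / 473 cm^3/s = 18.7505 s

Answer: 18.7505 s


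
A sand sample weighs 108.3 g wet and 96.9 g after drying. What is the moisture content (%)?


Formula: MC = (W_wet - W_dry) / W_wet * 100
Water mass = 108.3 - 96.9 = 11.4 g
MC = 11.4 / 108.3 * 100 = 10.5263%


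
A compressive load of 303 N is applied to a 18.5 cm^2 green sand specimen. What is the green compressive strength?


Formula: Compressive Strength = Force / Area
Strength = 303 N / 18.5 cm^2 = 16.3784 N/cm^2

Answer: 16.3784 N/cm^2


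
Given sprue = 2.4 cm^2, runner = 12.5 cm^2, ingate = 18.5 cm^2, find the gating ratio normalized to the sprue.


Sprue:Runner:Ingate = 1 : 12.5/2.4 : 18.5/2.4 = 1:5.21:7.71

1:5.21:7.71


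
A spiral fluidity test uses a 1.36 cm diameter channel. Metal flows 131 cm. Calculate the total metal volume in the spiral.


Formula: V = pi * (d/2)^2 * L  (cylinder volume)
Radius = 1.36/2 = 0.68 cm
V = pi * 0.68^2 * 131 = 190.3001 cm^3


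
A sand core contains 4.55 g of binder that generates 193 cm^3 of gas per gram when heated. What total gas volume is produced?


Formula: V_gas = W_binder * gas_evolution_rate
V = 4.55 g * 193 cm^3/g = 878.1500 cm^3

878.1500 cm^3


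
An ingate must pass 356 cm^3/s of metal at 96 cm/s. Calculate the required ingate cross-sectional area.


Formula: A_ingate = Q / v  (continuity equation)
A = 356 cm^3/s / 96 cm/s = 3.7083 cm^2


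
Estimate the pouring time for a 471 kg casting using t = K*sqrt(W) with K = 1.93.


Formula: t = K * sqrt(W)
sqrt(W) = sqrt(471) = 21.70253
t = 1.93 * 21.70253 = 41.8859 s

Answer: 41.8859 s


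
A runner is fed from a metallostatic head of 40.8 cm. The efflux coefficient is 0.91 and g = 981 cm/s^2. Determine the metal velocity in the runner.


Formula: v = Cd * sqrt(2 * g * h)  (Torricelli with discharge coefficient)
2*g*h = 2 * 981 * 40.8 = 80049.6 cm^2/s^2
sqrt(80049.6) = 282.93038 cm/s
v = 0.91 * 282.93038 = 257.4666 cm/s


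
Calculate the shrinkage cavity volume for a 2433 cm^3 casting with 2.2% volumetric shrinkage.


Formula: V_shrink = V_casting * shrinkage_pct / 100
V_shrink = 2433 cm^3 * 2.2 / 100 = 53.5260 cm^3

Answer: 53.5260 cm^3


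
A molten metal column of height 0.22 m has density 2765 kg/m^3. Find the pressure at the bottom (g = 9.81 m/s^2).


Formula: P = rho * g * h
rho * g = 2765 * 9.81 = 27124.65 N/m^3
P = 27124.65 * 0.22 = 5967.4230 Pa

5967.4230 Pa


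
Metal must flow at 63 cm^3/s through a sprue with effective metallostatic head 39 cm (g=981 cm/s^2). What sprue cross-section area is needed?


Formula: v = sqrt(2*g*h), A = Q/v
Velocity: v = sqrt(2 * 981 * 39) = sqrt(76518) = 276.6189 cm/s
Sprue area: A = Q / v = 63 / 276.6189 = 0.2278 cm^2


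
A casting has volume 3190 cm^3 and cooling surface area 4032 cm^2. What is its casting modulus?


Formula: Casting Modulus M = V / A
M = 3190 cm^3 / 4032 cm^2 = 0.7912 cm

0.7912 cm


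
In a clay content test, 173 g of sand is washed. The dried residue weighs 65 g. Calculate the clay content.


Formula: Clay% = (W_total - W_washed) / W_total * 100
Clay mass = 173 - 65 = 108 g
Clay% = 108 / 173 * 100 = 62.4277%

62.4277%


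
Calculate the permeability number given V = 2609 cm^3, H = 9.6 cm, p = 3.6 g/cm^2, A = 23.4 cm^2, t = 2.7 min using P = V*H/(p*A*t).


Formula: Permeability Number P = (V * H) / (p * A * t)
Numerator: V * H = 2609 * 9.6 = 25046.4
Denominator: p * A * t = 3.6 * 23.4 * 2.7 = 227.448
P = 25046.4 / 227.448 = 110.1192

Final answer: 110.1192


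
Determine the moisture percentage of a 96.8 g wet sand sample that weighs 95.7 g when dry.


Formula: MC = (W_wet - W_dry) / W_wet * 100
Water mass = 96.8 - 95.7 = 1.1 g
MC = 1.1 / 96.8 * 100 = 1.1364%


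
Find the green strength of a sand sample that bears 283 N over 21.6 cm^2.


Formula: Compressive Strength = Force / Area
Strength = 283 N / 21.6 cm^2 = 13.1019 N/cm^2

13.1019 N/cm^2


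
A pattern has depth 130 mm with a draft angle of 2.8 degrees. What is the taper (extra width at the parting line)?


Formula: taper = depth * tan(draft_angle)
tan(2.8 deg) = 0.0489082
taper = 130 mm * 0.0489082 = 6.3581 mm


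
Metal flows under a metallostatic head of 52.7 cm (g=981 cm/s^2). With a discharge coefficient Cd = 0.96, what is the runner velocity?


Formula: v = Cd * sqrt(2 * g * h)  (Torricelli with discharge coefficient)
2*g*h = 2 * 981 * 52.7 = 103397.4 cm^2/s^2
sqrt(103397.4) = 321.55466 cm/s
v = 0.96 * 321.55466 = 308.6925 cm/s

308.6925 cm/s


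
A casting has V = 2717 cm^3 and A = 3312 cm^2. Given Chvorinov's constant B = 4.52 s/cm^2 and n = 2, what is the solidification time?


Formula: t_s = B * (V/A)^n  (Chvorinov's rule, n=2)
Modulus M = V/A = 2717/3312 = 0.820350 cm
M^2 = 0.820350^2 = 0.672974 cm^2
t_s = 4.52 * 0.672974 = 3.0418 s


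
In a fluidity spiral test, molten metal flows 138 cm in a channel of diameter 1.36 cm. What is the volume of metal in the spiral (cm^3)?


Formula: V = pi * (d/2)^2 * L  (cylinder volume)
Radius = 1.36/2 = 0.68 cm
V = pi * 0.68^2 * 138 = 200.4688 cm^3


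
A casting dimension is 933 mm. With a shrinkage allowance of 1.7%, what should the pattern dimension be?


Formula: L_pattern = L_casting * (1 + shrinkage_rate/100)
Shrinkage factor = 1 + 1.7/100 = 1.017
L_pattern = 933 mm * 1.017 = 948.8610 mm

Answer: 948.8610 mm


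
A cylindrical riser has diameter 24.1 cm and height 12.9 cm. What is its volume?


Formula: V = pi * (D/2)^2 * H  (cylinder volume)
Radius = D/2 = 24.1/2 = 12.05 cm
V = pi * 12.05^2 * 12.9 = 5884.5557 cm^3

5884.5557 cm^3


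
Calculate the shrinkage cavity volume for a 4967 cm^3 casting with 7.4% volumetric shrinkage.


Formula: V_shrink = V_casting * shrinkage_pct / 100
V_shrink = 4967 cm^3 * 7.4 / 100 = 367.5580 cm^3


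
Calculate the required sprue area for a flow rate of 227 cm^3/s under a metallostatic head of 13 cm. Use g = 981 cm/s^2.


Formula: v = sqrt(2*g*h), A = Q/v
Velocity: v = sqrt(2 * 981 * 13) = sqrt(25506) = 159.7060 cm/s
Sprue area: A = Q / v = 227 / 159.7060 = 1.4214 cm^2

1.4214 cm^2


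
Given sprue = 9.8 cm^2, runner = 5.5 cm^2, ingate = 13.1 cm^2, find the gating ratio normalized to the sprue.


Sprue:Runner:Ingate = 1 : 5.5/9.8 : 13.1/9.8 = 1:0.56:1.34

Final answer: 1:0.56:1.34


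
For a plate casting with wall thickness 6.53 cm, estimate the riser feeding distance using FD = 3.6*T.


Formula: FD = 3.6 * T  (riser feeding-distance rule)
FD = 3.6 * 6.53 cm = 23.5080 cm


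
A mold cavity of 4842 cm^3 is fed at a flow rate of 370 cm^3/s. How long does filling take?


Formula: t_fill = V_mold / Q_flow
t = 4842 cm^3 / 370 cm^3/s = 13.0865 s

Answer: 13.0865 s


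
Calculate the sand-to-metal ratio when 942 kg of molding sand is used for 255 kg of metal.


Formula: Sand-to-Metal Ratio = W_sand / W_metal
Ratio = 942 kg / 255 kg = 3.6941


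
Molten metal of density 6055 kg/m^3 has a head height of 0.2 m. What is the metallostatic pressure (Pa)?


Formula: P = rho * g * h
rho * g = 6055 * 9.81 = 59399.55 N/m^3
P = 59399.55 * 0.2 = 11879.9100 Pa


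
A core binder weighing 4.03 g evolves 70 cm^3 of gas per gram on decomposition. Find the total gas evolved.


Formula: V_gas = W_binder * gas_evolution_rate
V = 4.03 g * 70 cm^3/g = 282.1000 cm^3


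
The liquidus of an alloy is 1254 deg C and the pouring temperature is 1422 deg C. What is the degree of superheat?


Formula: Superheat = T_pour - T_melt
Superheat = 1422 - 1254 = 168 deg C

Answer: 168 deg C


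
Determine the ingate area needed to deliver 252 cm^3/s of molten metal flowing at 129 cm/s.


Formula: A_ingate = Q / v  (continuity equation)
A = 252 cm^3/s / 129 cm/s = 1.9535 cm^2

Answer: 1.9535 cm^2


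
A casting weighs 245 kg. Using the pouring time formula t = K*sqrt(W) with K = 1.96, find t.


Formula: t = K * sqrt(W)
sqrt(W) = sqrt(245) = 15.65248
t = 1.96 * 15.65248 = 30.6789 s


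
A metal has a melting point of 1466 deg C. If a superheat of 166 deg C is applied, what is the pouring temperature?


Formula: T_pour = T_melt + Superheat
T_pour = 1466 + 166 = 1632 deg C

1632 deg C


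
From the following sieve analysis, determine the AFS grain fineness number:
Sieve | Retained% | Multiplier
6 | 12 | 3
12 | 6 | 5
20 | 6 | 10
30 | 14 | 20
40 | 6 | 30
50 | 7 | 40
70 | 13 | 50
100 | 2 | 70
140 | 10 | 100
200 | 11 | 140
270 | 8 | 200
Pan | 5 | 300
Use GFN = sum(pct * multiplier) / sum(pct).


Formula: GFN = sum(pct * multiplier) / sum(pct)
sum(pct * multiplier) = 7296
sum(pct) = 100
GFN = 7296 / 100 = 72.96

72.96


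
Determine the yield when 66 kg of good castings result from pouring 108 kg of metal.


Formula: Casting Yield = (W_good / W_total) * 100
Yield = (66 kg / 108 kg) * 100 = 61.1111%


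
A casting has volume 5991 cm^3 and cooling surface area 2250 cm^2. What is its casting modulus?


Formula: Casting Modulus M = V / A
M = 5991 cm^3 / 2250 cm^2 = 2.6627 cm


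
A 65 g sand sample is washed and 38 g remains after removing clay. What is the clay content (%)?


Formula: Clay% = (W_total - W_washed) / W_total * 100
Clay mass = 65 - 38 = 27 g
Clay% = 27 / 65 * 100 = 41.5385%

41.5385%


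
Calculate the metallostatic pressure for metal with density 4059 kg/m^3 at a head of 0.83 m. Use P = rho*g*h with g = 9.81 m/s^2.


Formula: P = rho * g * h
rho * g = 4059 * 9.81 = 39818.79 N/m^3
P = 39818.79 * 0.83 = 33049.5957 Pa


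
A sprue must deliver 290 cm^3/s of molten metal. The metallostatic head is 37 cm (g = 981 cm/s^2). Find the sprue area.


Formula: v = sqrt(2*g*h), A = Q/v
Velocity: v = sqrt(2 * 981 * 37) = sqrt(72594) = 269.4327 cm/s
Sprue area: A = Q / v = 290 / 269.4327 = 1.0763 cm^2

Final answer: 1.0763 cm^2


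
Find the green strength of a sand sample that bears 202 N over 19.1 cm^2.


Formula: Compressive Strength = Force / Area
Strength = 202 N / 19.1 cm^2 = 10.5759 N/cm^2


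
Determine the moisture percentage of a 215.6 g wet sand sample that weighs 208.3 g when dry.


Formula: MC = (W_wet - W_dry) / W_wet * 100
Water mass = 215.6 - 208.3 = 7.3 g
MC = 7.3 / 215.6 * 100 = 3.3859%

Answer: 3.3859%


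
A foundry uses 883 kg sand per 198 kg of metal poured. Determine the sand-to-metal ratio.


Formula: Sand-to-Metal Ratio = W_sand / W_metal
Ratio = 883 kg / 198 kg = 4.4596

Answer: 4.4596


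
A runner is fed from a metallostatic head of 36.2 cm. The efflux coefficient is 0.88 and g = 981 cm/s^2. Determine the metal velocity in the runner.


Formula: v = Cd * sqrt(2 * g * h)  (Torricelli with discharge coefficient)
2*g*h = 2 * 981 * 36.2 = 71024.4 cm^2/s^2
sqrt(71024.4) = 266.50403 cm/s
v = 0.88 * 266.50403 = 234.5235 cm/s

Answer: 234.5235 cm/s


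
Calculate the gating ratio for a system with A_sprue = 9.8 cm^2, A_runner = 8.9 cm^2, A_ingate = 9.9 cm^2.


Sprue:Runner:Ingate = 1 : 8.9/9.8 : 9.9/9.8 = 1:0.91:1.01

Final answer: 1:0.91:1.01


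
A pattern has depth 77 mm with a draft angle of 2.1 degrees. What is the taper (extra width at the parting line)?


Formula: taper = depth * tan(draft_angle)
tan(2.1 deg) = 0.0366683
taper = 77 mm * 0.0366683 = 2.8235 mm


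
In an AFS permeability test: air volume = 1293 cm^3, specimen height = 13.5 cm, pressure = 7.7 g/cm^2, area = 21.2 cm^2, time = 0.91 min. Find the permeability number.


Formula: Permeability Number P = (V * H) / (p * A * t)
Numerator: V * H = 1293 * 13.5 = 17455.5
Denominator: p * A * t = 7.7 * 21.2 * 0.91 = 148.5484
P = 17455.5 / 148.5484 = 117.5072

117.5072


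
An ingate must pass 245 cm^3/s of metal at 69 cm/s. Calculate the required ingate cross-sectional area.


Formula: A_ingate = Q / v  (continuity equation)
A = 245 cm^3/s / 69 cm/s = 3.5507 cm^2


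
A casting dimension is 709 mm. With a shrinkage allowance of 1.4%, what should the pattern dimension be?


Formula: L_pattern = L_casting * (1 + shrinkage_rate/100)
Shrinkage factor = 1 + 1.4/100 = 1.014
L_pattern = 709 mm * 1.014 = 718.9260 mm


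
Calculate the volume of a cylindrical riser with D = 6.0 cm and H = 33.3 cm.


Formula: V = pi * (D/2)^2 * H  (cylinder volume)
Radius = D/2 = 6.0/2 = 3.0 cm
V = pi * 3.0^2 * 33.3 = 941.5353 cm^3


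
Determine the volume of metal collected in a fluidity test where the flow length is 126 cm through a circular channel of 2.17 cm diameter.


Formula: V = pi * (d/2)^2 * L  (cylinder volume)
Radius = 2.17/2 = 1.085 cm
V = pi * 1.085^2 * 126 = 465.9935 cm^3

Final answer: 465.9935 cm^3


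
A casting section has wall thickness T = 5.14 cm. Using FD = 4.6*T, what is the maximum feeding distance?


Formula: FD = 4.6 * T  (riser feeding-distance rule)
FD = 4.6 * 5.14 cm = 23.6440 cm

Answer: 23.6440 cm


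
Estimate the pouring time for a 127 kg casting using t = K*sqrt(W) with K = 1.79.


Formula: t = K * sqrt(W)
sqrt(W) = sqrt(127) = 11.26943
t = 1.79 * 11.26943 = 20.1723 s


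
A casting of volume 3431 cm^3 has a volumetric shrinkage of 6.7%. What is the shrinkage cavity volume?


Formula: V_shrink = V_casting * shrinkage_pct / 100
V_shrink = 3431 cm^3 * 6.7 / 100 = 229.8770 cm^3

Answer: 229.8770 cm^3


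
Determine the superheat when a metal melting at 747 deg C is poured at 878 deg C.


Formula: Superheat = T_pour - T_melt
Superheat = 878 - 747 = 131 deg C

Answer: 131 deg C


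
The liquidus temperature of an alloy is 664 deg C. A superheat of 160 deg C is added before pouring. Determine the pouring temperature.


Formula: T_pour = T_melt + Superheat
T_pour = 664 + 160 = 824 deg C

Final answer: 824 deg C


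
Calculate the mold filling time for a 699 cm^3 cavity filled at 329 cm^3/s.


Formula: t_fill = V_mold / Q_flow
t = 699 cm^3 / 329 cm^3/s = 2.1246 s

2.1246 s


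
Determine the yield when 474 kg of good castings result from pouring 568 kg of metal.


Formula: Casting Yield = (W_good / W_total) * 100
Yield = (474 kg / 568 kg) * 100 = 83.4507%

Answer: 83.4507%


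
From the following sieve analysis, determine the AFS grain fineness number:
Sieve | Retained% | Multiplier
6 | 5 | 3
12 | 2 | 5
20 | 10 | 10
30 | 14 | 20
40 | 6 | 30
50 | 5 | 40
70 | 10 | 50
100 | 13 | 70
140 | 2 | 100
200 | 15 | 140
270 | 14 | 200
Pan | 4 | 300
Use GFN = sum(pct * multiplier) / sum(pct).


Formula: GFN = sum(pct * multiplier) / sum(pct)
sum(pct * multiplier) = 8495
sum(pct) = 100
GFN = 8495 / 100 = 84.95

84.95


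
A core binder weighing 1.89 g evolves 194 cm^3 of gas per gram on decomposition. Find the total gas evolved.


Formula: V_gas = W_binder * gas_evolution_rate
V = 1.89 g * 194 cm^3/g = 366.6600 cm^3

366.6600 cm^3


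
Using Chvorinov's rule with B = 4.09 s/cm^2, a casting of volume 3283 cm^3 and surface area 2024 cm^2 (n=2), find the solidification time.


Formula: t_s = B * (V/A)^n  (Chvorinov's rule, n=2)
Modulus M = V/A = 3283/2024 = 1.622036 cm
M^2 = 1.622036^2 = 2.631001 cm^2
t_s = 4.09 * 2.631001 = 10.7608 s


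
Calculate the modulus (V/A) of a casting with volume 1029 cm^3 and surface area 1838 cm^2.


Formula: Casting Modulus M = V / A
M = 1029 cm^3 / 1838 cm^2 = 0.5598 cm

Final answer: 0.5598 cm


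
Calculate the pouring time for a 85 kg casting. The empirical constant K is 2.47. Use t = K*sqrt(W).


Formula: t = K * sqrt(W)
sqrt(W) = sqrt(85) = 9.21954
t = 2.47 * 9.21954 = 22.7723 s

Answer: 22.7723 s


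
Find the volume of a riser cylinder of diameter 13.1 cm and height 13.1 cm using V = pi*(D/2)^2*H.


Formula: V = pi * (D/2)^2 * H  (cylinder volume)
Radius = D/2 = 13.1/2 = 6.55 cm
V = pi * 6.55^2 * 13.1 = 1765.6465 cm^3


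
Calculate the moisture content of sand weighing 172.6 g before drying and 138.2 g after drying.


Formula: MC = (W_wet - W_dry) / W_wet * 100
Water mass = 172.6 - 138.2 = 34.4 g
MC = 34.4 / 172.6 * 100 = 19.9305%

Final answer: 19.9305%


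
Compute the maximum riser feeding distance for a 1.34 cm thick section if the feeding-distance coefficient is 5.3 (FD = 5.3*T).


Formula: FD = 5.3 * T  (riser feeding-distance rule)
FD = 5.3 * 1.34 cm = 7.1020 cm

Final answer: 7.1020 cm


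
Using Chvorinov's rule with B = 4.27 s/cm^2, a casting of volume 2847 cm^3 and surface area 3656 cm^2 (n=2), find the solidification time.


Formula: t_s = B * (V/A)^n  (Chvorinov's rule, n=2)
Modulus M = V/A = 2847/3656 = 0.778720 cm
M^2 = 0.778720^2 = 0.606405 cm^2
t_s = 4.27 * 0.606405 = 2.5893 s

Final answer: 2.5893 s


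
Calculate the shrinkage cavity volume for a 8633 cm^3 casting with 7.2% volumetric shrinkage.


Formula: V_shrink = V_casting * shrinkage_pct / 100
V_shrink = 8633 cm^3 * 7.2 / 100 = 621.5760 cm^3

Answer: 621.5760 cm^3


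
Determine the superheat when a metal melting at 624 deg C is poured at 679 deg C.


Formula: Superheat = T_pour - T_melt
Superheat = 679 - 624 = 55 deg C

Final answer: 55 deg C


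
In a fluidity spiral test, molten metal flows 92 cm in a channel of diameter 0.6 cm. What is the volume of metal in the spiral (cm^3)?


Formula: V = pi * (d/2)^2 * L  (cylinder volume)
Radius = 0.6/2 = 0.3 cm
V = pi * 0.3^2 * 92 = 26.0124 cm^3

Answer: 26.0124 cm^3


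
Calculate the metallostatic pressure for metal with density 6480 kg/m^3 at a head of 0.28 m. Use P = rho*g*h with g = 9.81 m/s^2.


Formula: P = rho * g * h
rho * g = 6480 * 9.81 = 63568.8 N/m^3
P = 63568.8 * 0.28 = 17799.2640 Pa

Final answer: 17799.2640 Pa


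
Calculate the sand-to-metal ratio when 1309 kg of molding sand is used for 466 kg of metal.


Formula: Sand-to-Metal Ratio = W_sand / W_metal
Ratio = 1309 kg / 466 kg = 2.8090

2.8090


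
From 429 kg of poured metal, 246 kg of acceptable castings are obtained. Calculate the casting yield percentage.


Formula: Casting Yield = (W_good / W_total) * 100
Yield = (246 kg / 429 kg) * 100 = 57.3427%

57.3427%


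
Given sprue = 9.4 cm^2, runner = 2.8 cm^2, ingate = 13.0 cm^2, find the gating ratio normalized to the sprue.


Sprue:Runner:Ingate = 1 : 2.8/9.4 : 13.0/9.4 = 1:0.30:1.38

1:0.30:1.38


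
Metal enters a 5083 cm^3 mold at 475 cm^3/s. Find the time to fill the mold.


Formula: t_fill = V_mold / Q_flow
t = 5083 cm^3 / 475 cm^3/s = 10.7011 s

10.7011 s


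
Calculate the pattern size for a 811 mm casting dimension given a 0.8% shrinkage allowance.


Formula: L_pattern = L_casting * (1 + shrinkage_rate/100)
Shrinkage factor = 1 + 0.8/100 = 1.008
L_pattern = 811 mm * 1.008 = 817.4880 mm


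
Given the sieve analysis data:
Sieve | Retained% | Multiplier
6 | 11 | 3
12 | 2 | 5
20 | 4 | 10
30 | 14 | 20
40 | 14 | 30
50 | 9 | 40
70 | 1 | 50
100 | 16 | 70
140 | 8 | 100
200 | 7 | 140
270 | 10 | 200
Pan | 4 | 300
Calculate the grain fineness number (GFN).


Formula: GFN = sum(pct * multiplier) / sum(pct)
sum(pct * multiplier) = 7293
sum(pct) = 100
GFN = 7293 / 100 = 72.93


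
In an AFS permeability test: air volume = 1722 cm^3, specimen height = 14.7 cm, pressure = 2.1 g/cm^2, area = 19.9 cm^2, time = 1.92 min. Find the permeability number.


Formula: Permeability Number P = (V * H) / (p * A * t)
Numerator: V * H = 1722 * 14.7 = 25313.4
Denominator: p * A * t = 2.1 * 19.9 * 1.92 = 80.2368
P = 25313.4 / 80.2368 = 315.4837

315.4837


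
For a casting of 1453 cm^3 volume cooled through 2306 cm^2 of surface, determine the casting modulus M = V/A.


Formula: Casting Modulus M = V / A
M = 1453 cm^3 / 2306 cm^2 = 0.6301 cm

Final answer: 0.6301 cm


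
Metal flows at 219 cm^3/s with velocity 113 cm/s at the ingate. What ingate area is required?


Formula: A_ingate = Q / v  (continuity equation)
A = 219 cm^3/s / 113 cm/s = 1.9381 cm^2

Final answer: 1.9381 cm^2


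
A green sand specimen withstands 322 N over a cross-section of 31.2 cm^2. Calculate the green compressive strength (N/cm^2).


Formula: Compressive Strength = Force / Area
Strength = 322 N / 31.2 cm^2 = 10.3205 N/cm^2

Answer: 10.3205 N/cm^2


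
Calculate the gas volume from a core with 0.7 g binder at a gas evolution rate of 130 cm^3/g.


Formula: V_gas = W_binder * gas_evolution_rate
V = 0.7 g * 130 cm^3/g = 91.0000 cm^3


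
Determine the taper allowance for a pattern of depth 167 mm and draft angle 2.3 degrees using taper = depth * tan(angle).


Formula: taper = depth * tan(draft_angle)
tan(2.3 deg) = 0.0401641
taper = 167 mm * 0.0401641 = 6.7074 mm

6.7074 mm


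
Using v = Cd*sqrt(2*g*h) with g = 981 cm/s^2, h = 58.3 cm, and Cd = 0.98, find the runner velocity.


Formula: v = Cd * sqrt(2 * g * h)  (Torricelli with discharge coefficient)
2*g*h = 2 * 981 * 58.3 = 114384.6 cm^2/s^2
sqrt(114384.6) = 338.20792 cm/s
v = 0.98 * 338.20792 = 331.4438 cm/s

Final answer: 331.4438 cm/s


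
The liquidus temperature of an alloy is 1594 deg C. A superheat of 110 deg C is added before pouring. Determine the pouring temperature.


Formula: T_pour = T_melt + Superheat
T_pour = 1594 + 110 = 1704 deg C

Answer: 1704 deg C


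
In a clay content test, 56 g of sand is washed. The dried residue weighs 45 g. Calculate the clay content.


Formula: Clay% = (W_total - W_washed) / W_total * 100
Clay mass = 56 - 45 = 11 g
Clay% = 11 / 56 * 100 = 19.6429%

Answer: 19.6429%


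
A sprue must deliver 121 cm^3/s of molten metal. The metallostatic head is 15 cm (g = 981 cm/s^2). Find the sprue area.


Formula: v = sqrt(2*g*h), A = Q/v
Velocity: v = sqrt(2 * 981 * 15) = sqrt(29430) = 171.5517 cm/s
Sprue area: A = Q / v = 121 / 171.5517 = 0.7053 cm^2

Answer: 0.7053 cm^2


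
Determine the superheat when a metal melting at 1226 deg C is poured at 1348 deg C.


Formula: Superheat = T_pour - T_melt
Superheat = 1348 - 1226 = 122 deg C


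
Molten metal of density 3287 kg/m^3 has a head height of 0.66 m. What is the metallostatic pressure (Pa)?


Formula: P = rho * g * h
rho * g = 3287 * 9.81 = 32245.47 N/m^3
P = 32245.47 * 0.66 = 21282.0102 Pa

Final answer: 21282.0102 Pa


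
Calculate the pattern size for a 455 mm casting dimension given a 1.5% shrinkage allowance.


Formula: L_pattern = L_casting * (1 + shrinkage_rate/100)
Shrinkage factor = 1 + 1.5/100 = 1.015
L_pattern = 455 mm * 1.015 = 461.8250 mm

461.8250 mm


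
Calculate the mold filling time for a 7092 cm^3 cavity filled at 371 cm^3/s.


Formula: t_fill = V_mold / Q_flow
t = 7092 cm^3 / 371 cm^3/s = 19.1159 s


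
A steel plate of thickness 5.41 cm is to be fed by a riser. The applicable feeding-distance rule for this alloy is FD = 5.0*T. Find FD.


Formula: FD = 5.0 * T  (riser feeding-distance rule)
FD = 5.0 * 5.41 cm = 27.0500 cm


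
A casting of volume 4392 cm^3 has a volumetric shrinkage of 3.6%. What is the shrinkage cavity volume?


Formula: V_shrink = V_casting * shrinkage_pct / 100
V_shrink = 4392 cm^3 * 3.6 / 100 = 158.1120 cm^3

Final answer: 158.1120 cm^3


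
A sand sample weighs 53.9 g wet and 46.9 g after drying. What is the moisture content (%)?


Formula: MC = (W_wet - W_dry) / W_wet * 100
Water mass = 53.9 - 46.9 = 7.0 g
MC = 7.0 / 53.9 * 100 = 12.9870%


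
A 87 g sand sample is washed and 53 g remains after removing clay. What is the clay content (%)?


Formula: Clay% = (W_total - W_washed) / W_total * 100
Clay mass = 87 - 53 = 34 g
Clay% = 34 / 87 * 100 = 39.0805%

Final answer: 39.0805%


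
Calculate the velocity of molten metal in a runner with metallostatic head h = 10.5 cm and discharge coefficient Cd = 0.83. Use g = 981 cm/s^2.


Formula: v = Cd * sqrt(2 * g * h)  (Torricelli with discharge coefficient)
2*g*h = 2 * 981 * 10.5 = 20601.0 cm^2/s^2
sqrt(20601.0) = 143.53048 cm/s
v = 0.83 * 143.53048 = 119.1303 cm/s

Final answer: 119.1303 cm/s


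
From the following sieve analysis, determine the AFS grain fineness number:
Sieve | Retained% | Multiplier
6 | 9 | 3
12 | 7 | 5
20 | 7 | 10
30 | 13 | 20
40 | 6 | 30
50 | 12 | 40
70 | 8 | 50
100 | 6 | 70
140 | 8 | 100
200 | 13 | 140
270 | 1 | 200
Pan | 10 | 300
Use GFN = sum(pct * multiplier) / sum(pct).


Formula: GFN = sum(pct * multiplier) / sum(pct)
sum(pct * multiplier) = 7692
sum(pct) = 100
GFN = 7692 / 100 = 76.92


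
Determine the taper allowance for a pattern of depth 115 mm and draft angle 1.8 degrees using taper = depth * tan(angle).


Formula: taper = depth * tan(draft_angle)
tan(1.8 deg) = 0.0314263
taper = 115 mm * 0.0314263 = 3.6140 mm

Answer: 3.6140 mm


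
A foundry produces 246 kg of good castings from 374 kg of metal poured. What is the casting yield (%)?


Formula: Casting Yield = (W_good / W_total) * 100
Yield = (246 kg / 374 kg) * 100 = 65.7754%

Final answer: 65.7754%


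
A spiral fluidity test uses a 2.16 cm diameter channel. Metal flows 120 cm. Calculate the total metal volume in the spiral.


Formula: V = pi * (d/2)^2 * L  (cylinder volume)
Radius = 2.16/2 = 1.08 cm
V = pi * 1.08^2 * 120 = 439.7224 cm^3

439.7224 cm^3


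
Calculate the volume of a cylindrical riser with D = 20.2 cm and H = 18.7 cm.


Formula: V = pi * (D/2)^2 * H  (cylinder volume)
Radius = D/2 = 20.2/2 = 10.1 cm
V = pi * 10.1^2 * 18.7 = 5992.8613 cm^3

5992.8613 cm^3


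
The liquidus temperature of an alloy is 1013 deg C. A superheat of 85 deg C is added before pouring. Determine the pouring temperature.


Formula: T_pour = T_melt + Superheat
T_pour = 1013 + 85 = 1098 deg C


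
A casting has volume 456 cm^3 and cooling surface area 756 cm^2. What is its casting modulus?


Formula: Casting Modulus M = V / A
M = 456 cm^3 / 756 cm^2 = 0.6032 cm

Final answer: 0.6032 cm


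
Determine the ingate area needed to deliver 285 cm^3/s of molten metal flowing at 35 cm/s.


Formula: A_ingate = Q / v  (continuity equation)
A = 285 cm^3/s / 35 cm/s = 8.1429 cm^2


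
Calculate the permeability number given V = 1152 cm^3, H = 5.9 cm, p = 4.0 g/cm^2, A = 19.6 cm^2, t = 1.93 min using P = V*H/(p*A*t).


Formula: Permeability Number P = (V * H) / (p * A * t)
Numerator: V * H = 1152 * 5.9 = 6796.8
Denominator: p * A * t = 4.0 * 19.6 * 1.93 = 151.312
P = 6796.8 / 151.312 = 44.9191

Answer: 44.9191


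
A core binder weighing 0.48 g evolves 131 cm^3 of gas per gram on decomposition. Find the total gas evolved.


Formula: V_gas = W_binder * gas_evolution_rate
V = 0.48 g * 131 cm^3/g = 62.8800 cm^3

62.8800 cm^3


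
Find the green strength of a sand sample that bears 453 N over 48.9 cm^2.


Formula: Compressive Strength = Force / Area
Strength = 453 N / 48.9 cm^2 = 9.2638 N/cm^2


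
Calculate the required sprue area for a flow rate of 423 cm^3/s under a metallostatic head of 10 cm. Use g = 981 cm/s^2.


Formula: v = sqrt(2*g*h), A = Q/v
Velocity: v = sqrt(2 * 981 * 10) = sqrt(19620) = 140.0714 cm/s
Sprue area: A = Q / v = 423 / 140.0714 = 3.0199 cm^2

3.0199 cm^2


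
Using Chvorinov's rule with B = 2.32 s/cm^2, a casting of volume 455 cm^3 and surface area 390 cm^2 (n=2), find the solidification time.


Formula: t_s = B * (V/A)^n  (Chvorinov's rule, n=2)
Modulus M = V/A = 455/390 = 1.166667 cm
M^2 = 1.166667^2 = 1.361112 cm^2
t_s = 2.32 * 1.361112 = 3.1578 s

3.1578 s


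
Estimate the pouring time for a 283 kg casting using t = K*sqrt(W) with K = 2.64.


Formula: t = K * sqrt(W)
sqrt(W) = sqrt(283) = 16.82260
t = 2.64 * 16.82260 = 44.4117 s

Final answer: 44.4117 s


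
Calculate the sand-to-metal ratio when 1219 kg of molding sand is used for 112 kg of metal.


Formula: Sand-to-Metal Ratio = W_sand / W_metal
Ratio = 1219 kg / 112 kg = 10.8839

Answer: 10.8839


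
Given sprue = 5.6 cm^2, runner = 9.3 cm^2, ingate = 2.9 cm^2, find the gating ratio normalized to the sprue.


Sprue:Runner:Ingate = 1 : 9.3/5.6 : 2.9/5.6 = 1:1.66:0.52

1:1.66:0.52


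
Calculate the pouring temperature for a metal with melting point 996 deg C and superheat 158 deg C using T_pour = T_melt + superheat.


Formula: T_pour = T_melt + Superheat
T_pour = 996 + 158 = 1154 deg C

Answer: 1154 deg C


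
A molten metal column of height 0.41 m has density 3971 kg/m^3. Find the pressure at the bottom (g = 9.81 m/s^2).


Formula: P = rho * g * h
rho * g = 3971 * 9.81 = 38955.51 N/m^3
P = 38955.51 * 0.41 = 15971.7591 Pa

Final answer: 15971.7591 Pa


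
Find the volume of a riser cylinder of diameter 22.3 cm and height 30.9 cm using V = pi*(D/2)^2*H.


Formula: V = pi * (D/2)^2 * H  (cylinder volume)
Radius = D/2 = 22.3/2 = 11.15 cm
V = pi * 11.15^2 * 30.9 = 12068.6332 cm^3

12068.6332 cm^3


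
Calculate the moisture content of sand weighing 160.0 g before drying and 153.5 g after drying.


Formula: MC = (W_wet - W_dry) / W_wet * 100
Water mass = 160.0 - 153.5 = 6.5 g
MC = 6.5 / 160.0 * 100 = 4.0625%

4.0625%


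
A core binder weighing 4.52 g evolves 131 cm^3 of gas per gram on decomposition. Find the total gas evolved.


Formula: V_gas = W_binder * gas_evolution_rate
V = 4.52 g * 131 cm^3/g = 592.1200 cm^3

Final answer: 592.1200 cm^3


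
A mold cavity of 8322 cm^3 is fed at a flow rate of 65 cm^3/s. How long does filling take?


Formula: t_fill = V_mold / Q_flow
t = 8322 cm^3 / 65 cm^3/s = 128.0308 s

128.0308 s


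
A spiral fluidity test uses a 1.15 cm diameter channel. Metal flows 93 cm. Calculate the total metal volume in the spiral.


Formula: V = pi * (d/2)^2 * L  (cylinder volume)
Radius = 1.15/2 = 0.575 cm
V = pi * 0.575^2 * 93 = 96.5981 cm^3

Final answer: 96.5981 cm^3


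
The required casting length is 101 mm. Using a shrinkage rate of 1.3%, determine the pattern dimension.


Formula: L_pattern = L_casting * (1 + shrinkage_rate/100)
Shrinkage factor = 1 + 1.3/100 = 1.013
L_pattern = 101 mm * 1.013 = 102.3130 mm

Answer: 102.3130 mm


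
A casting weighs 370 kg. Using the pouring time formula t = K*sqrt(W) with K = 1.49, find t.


Formula: t = K * sqrt(W)
sqrt(W) = sqrt(370) = 19.23538
t = 1.49 * 19.23538 = 28.6607 s

28.6607 s


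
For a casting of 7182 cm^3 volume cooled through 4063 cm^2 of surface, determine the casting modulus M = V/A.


Formula: Casting Modulus M = V / A
M = 7182 cm^3 / 4063 cm^2 = 1.7677 cm

Final answer: 1.7677 cm


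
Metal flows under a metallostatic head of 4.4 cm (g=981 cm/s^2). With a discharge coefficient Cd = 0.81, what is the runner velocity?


Formula: v = Cd * sqrt(2 * g * h)  (Torricelli with discharge coefficient)
2*g*h = 2 * 981 * 4.4 = 8632.8 cm^2/s^2
sqrt(8632.8) = 92.91286 cm/s
v = 0.81 * 92.91286 = 75.2594 cm/s

Answer: 75.2594 cm/s


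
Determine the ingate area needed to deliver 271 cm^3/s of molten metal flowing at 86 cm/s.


Formula: A_ingate = Q / v  (continuity equation)
A = 271 cm^3/s / 86 cm/s = 3.1512 cm^2

Answer: 3.1512 cm^2


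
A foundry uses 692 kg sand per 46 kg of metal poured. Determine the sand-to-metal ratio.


Formula: Sand-to-Metal Ratio = W_sand / W_metal
Ratio = 692 kg / 46 kg = 15.0435

15.0435


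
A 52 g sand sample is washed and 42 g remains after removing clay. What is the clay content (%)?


Formula: Clay% = (W_total - W_washed) / W_total * 100
Clay mass = 52 - 42 = 10 g
Clay% = 10 / 52 * 100 = 19.2308%


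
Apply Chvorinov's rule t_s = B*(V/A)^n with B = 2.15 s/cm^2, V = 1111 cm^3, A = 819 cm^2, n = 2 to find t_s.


Formula: t_s = B * (V/A)^n  (Chvorinov's rule, n=2)
Modulus M = V/A = 1111/819 = 1.356532 cm
M^2 = 1.356532^2 = 1.840179 cm^2
t_s = 2.15 * 1.840179 = 3.9564 s

3.9564 s


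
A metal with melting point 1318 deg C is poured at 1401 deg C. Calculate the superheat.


Formula: Superheat = T_pour - T_melt
Superheat = 1401 - 1318 = 83 deg C

Final answer: 83 deg C


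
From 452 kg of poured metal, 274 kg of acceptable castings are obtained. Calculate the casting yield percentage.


Formula: Casting Yield = (W_good / W_total) * 100
Yield = (274 kg / 452 kg) * 100 = 60.6195%

60.6195%


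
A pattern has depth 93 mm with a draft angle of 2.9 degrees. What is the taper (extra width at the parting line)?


Formula: taper = depth * tan(draft_angle)
tan(2.9 deg) = 0.0506578
taper = 93 mm * 0.0506578 = 4.7112 mm

Answer: 4.7112 mm


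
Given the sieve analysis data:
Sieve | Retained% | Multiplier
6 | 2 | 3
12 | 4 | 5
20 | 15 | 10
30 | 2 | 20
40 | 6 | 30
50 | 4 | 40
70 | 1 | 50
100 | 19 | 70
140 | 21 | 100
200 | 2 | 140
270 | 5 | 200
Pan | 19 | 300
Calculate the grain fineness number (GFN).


Formula: GFN = sum(pct * multiplier) / sum(pct)
sum(pct * multiplier) = 11016
sum(pct) = 100
GFN = 11016 / 100 = 110.16

Final answer: 110.16


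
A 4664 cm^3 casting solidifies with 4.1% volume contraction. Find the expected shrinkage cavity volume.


Formula: V_shrink = V_casting * shrinkage_pct / 100
V_shrink = 4664 cm^3 * 4.1 / 100 = 191.2240 cm^3

Final answer: 191.2240 cm^3


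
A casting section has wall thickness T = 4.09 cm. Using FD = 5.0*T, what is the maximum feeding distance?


Formula: FD = 5.0 * T  (riser feeding-distance rule)
FD = 5.0 * 4.09 cm = 20.4500 cm

Answer: 20.4500 cm


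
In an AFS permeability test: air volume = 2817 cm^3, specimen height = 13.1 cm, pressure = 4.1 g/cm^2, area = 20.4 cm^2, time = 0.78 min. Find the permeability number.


Formula: Permeability Number P = (V * H) / (p * A * t)
Numerator: V * H = 2817 * 13.1 = 36902.7
Denominator: p * A * t = 4.1 * 20.4 * 0.78 = 65.2392
P = 36902.7 / 65.2392 = 565.6522


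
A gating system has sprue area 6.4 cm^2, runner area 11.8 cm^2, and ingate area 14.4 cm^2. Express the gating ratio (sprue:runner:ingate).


Sprue:Runner:Ingate = 1 : 11.8/6.4 : 14.4/6.4 = 1:1.84:2.25

Answer: 1:1.84:2.25


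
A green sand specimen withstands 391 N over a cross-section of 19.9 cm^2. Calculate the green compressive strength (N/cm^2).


Formula: Compressive Strength = Force / Area
Strength = 391 N / 19.9 cm^2 = 19.6482 N/cm^2

Answer: 19.6482 N/cm^2


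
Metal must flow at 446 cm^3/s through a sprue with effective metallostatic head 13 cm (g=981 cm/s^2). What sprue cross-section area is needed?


Formula: v = sqrt(2*g*h), A = Q/v
Velocity: v = sqrt(2 * 981 * 13) = sqrt(25506) = 159.7060 cm/s
Sprue area: A = Q / v = 446 / 159.7060 = 2.7926 cm^2

Answer: 2.7926 cm^2


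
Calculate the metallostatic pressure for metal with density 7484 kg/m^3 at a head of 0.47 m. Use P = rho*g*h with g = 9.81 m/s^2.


Formula: P = rho * g * h
rho * g = 7484 * 9.81 = 73418.04 N/m^3
P = 73418.04 * 0.47 = 34506.4788 Pa

Final answer: 34506.4788 Pa


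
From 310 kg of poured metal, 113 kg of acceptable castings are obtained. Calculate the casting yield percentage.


Formula: Casting Yield = (W_good / W_total) * 100
Yield = (113 kg / 310 kg) * 100 = 36.4516%


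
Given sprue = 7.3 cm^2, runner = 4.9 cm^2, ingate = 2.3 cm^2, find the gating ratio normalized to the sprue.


Sprue:Runner:Ingate = 1 : 4.9/7.3 : 2.3/7.3 = 1:0.67:0.32

1:0.67:0.32


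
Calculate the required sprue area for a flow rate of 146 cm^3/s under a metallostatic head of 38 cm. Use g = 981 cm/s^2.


Formula: v = sqrt(2*g*h), A = Q/v
Velocity: v = sqrt(2 * 981 * 38) = sqrt(74556) = 273.0494 cm/s
Sprue area: A = Q / v = 146 / 273.0494 = 0.5347 cm^2

0.5347 cm^2


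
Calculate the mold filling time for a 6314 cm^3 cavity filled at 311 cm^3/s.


Formula: t_fill = V_mold / Q_flow
t = 6314 cm^3 / 311 cm^3/s = 20.3023 s


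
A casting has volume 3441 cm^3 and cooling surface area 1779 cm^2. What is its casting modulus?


Formula: Casting Modulus M = V / A
M = 3441 cm^3 / 1779 cm^2 = 1.9342 cm


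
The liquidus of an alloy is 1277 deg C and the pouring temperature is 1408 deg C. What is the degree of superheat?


Formula: Superheat = T_pour - T_melt
Superheat = 1408 - 1277 = 131 deg C

131 deg C


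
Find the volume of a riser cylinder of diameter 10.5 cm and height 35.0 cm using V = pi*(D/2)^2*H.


Formula: V = pi * (D/2)^2 * H  (cylinder volume)
Radius = D/2 = 10.5/2 = 5.25 cm
V = pi * 5.25^2 * 35.0 = 3030.6552 cm^3

3030.6552 cm^3


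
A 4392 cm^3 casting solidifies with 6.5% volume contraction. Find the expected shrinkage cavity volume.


Formula: V_shrink = V_casting * shrinkage_pct / 100
V_shrink = 4392 cm^3 * 6.5 / 100 = 285.4800 cm^3

285.4800 cm^3
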